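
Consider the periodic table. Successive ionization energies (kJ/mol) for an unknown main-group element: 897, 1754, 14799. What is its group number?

Group 2

Look for the largest jump between consecutive ionization energies: IE3/IE2 ≈ 8.4, far larger than any earlier ratio.
That jump marks the point where a core electron is being removed. So the atom has 2 valence electrons.
A main-group element with 2 valence electrons is in group 2.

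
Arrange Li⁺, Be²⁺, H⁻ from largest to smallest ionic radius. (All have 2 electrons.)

H⁻ > Li⁺ > Be²⁺

All of these have 2 electrons, so size is governed by nuclear charge alone: the more protons, the stronger the pull on the same electron cloud, and the smaller the ion.
Nuclear charges: Be²⁺ (Z=4), Li⁺ (Z=3), H⁻ (Z=1).
Largest to smallest: H⁻ > Li⁺ > Be²⁺.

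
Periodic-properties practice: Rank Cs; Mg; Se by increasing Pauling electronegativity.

Cs, Mg, Se

Mg is in period 3, group 2; Se is in period 4, group 16; Cs is in period 6, group 1.
Atoms toward the upper right of the periodic table pull bonding electrons most strongly.
Neither a single period nor a single group — weigh both effects.
Mg > Cs: both effects reinforce here, so Mg is clearly the higher of the two.
Se > Mg: the two effects oppose for this pair; the across-period effect wins (2.55 vs 1.31).
Approximate values (Pauling): Mg 1.31, Se 2.55, Cs 0.79.
So from lowest to highest: Cs < Mg < Se.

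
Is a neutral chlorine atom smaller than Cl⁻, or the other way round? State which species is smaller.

Cl

Forming Cl⁻ adds 1 electron to Cl. More electron–electron repulsion in the same shell, with unchanged nuclear charge, lets the cloud expand.
An anion is larger than its parent atom: Cl⁻ > Cl.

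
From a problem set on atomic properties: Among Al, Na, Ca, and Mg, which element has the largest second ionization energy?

Na

IE_2 is the cost of taking one more electron from the +1 cation: Al⁺ still has 2 valence electrons; Na⁺ is the bare [Ne] core; Ca⁺ still has 1 valence electron; Mg⁺ still has 1 valence electron.
Breaking into a closed-shell core is much more expensive than removing a leftover valence electron — Na has the largest IE_2 here.
Valence configurations: Al⁺ [Ne]3s², Ca⁺ [Ar]4s¹, Mg⁺ [Ne]3s¹.
The numbers (kJ/mol): Al 1817, Na 4562, Ca 1145, Mg 1451.
Putting it together, IE_2: Ca < Mg < Al < Na.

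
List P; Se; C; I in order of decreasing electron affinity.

C is in period 2, group 14; P is in period 3, group 15; Se is in period 4, group 16; I is in period 5, group 17.
EA tends to increase across a period and decrease down a group, though the pattern is less regular than for IE or radius.
A diagonal step moves right (one effect) and down (the opposite effect) at once.
C > P: the two effects oppose for this pair; the down-group effect wins (122 vs 72 kJ/mol).
Se > C: period and group pull opposite ways; the across-period shift dominates (195 vs 122 kJ/mol).
I > Se: the two effects oppose for this pair; the across-period effect wins (295 vs 195 kJ/mol).
Tabulated electron affinity (kJ/mol): C 122, P 72, Se 195, I 295.
So from highest to lowest: I > Se > C > P.

I > Se > C > P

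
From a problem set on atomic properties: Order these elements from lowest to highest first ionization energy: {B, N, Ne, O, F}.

B, O, N, F, Ne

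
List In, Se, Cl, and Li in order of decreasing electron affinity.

Electron affinity generally becomes more exothermic across a period toward the halogens and less exothermic down a group.
These span different periods and groups, so the two trends combine.
Li > In: period and group pull opposite ways; the down-group shift dominates (60 vs 29 kJ/mol).
Se > Li: period and group pull opposite ways; the across-period shift dominates (195 vs 60 kJ/mol).
Cl > Se: relative to Se, both the across-period and down-group shifts push Cl's electron affinity up.
Approximate values (kJ/mol): Li 60, Cl 349, Se 195, In 29.
So from highest to lowest: Cl > Se > Li > In.

Cl, Se, Li, In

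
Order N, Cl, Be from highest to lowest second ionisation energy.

N > Cl > Be

After 1 electron has been removed, what remains? N⁺ still has 4 valence electrons; Cl⁺ still has 6 valence electrons; Be⁺ still has 1 valence electron.
All are still removing valence electrons, so compare the +1 ions as you would atoms: IE_2 generally rises across a period (higher Z_eff) and falls down a group (larger shell), subject to the usual subshell exceptions.
Valence configurations: N⁺ [He]2s²2p², Cl⁺ [Ne]3s²3p⁴, Be⁺ [He]2s¹.
Approximate IE_2 values (kJ/mol): N 2856, Cl 2298, Be 1757.
Hence IE_2: Be < Cl < N.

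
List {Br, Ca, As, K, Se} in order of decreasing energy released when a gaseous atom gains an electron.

Br, Se, As, K, Ca

K is in period 4, group 1; Ca is in period 4, group 2; As is in period 4, group 15; Se is in period 4, group 16; Br is in period 4, group 17.
Adding an electron releases more energy for atoms nearer the top right (short of the noble gases).
All lie in period 4; the across-period trend (electron affinity increases left to right) applies, with the exception below.
Note the exception: K has a higher electron affinity than Ca, contrary to the simple trend — adding an electron to Ca (ns²) has to open a new, higher-energy np subshell, which is unfavourable.
Approximate values (kJ/mol): K 48, Ca 2, As 78, Se 195, Br 325.
So from highest to lowest: Br > Se > As > K > Ca.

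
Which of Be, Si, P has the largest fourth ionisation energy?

Be

IE_4 is the cost of taking one more electron from the +3 cation: Be³⁺ is already 1 electron into the core; Si³⁺ still has 1 valence electron; P³⁺ still has 2 valence electrons.
Pulling an electron out of a noble-gas core costs far more than removing a remaining valence electron, so Be sits at the high end of IE_4.
Valence configurations: Si³⁺ [Ne]3s¹, P³⁺ [Ne]3s².
Tabulated IE_4 (kJ/mol): Be 21007, Si 4356, P 4964.
So the fourth ionization energies run Si < P < Be.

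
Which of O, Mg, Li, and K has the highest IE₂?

Li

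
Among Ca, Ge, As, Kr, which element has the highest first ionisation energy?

Across a period the outer electron is held more tightly (higher IE₁); down a group it sits in a higher shell, more shielded, and comes off more easily.
All lie in period 4, so first ionization energy increases left to right.
The highest first ionisation energy among these belongs to Kr.

Kr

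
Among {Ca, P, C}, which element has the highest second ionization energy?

The second ionization energy removes an electron from the +1 ion. For each element: Ca⁺ still has 1 valence electron; P⁺ still has 4 valence electrons; C⁺ still has 3 valence electrons.
All are still removing valence electrons, so compare the +1 ions as you would atoms: IE_2 generally rises across a period (higher Z_eff) and falls down a group (larger shell), subject to the usual subshell exceptions.
Valence configurations: Ca⁺ [Ar]4s¹, P⁺ [Ne]3s²3p², C⁺ [He]2s²2p¹.
Tabulated IE_2 (kJ/mol): Ca 1145, P 1907, C 2353.
Putting it together, IE_2: Ca < P < C.

C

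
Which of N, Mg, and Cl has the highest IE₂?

N

The second ionization energy removes an electron from the +1 ion. For each element: N⁺ still has 4 valence electrons; Mg⁺ still has 1 valence electron; Cl⁺ still has 6 valence electrons.
All are still removing valence electrons, so compare the +1 ions as you would atoms: IE_2 generally rises across a period (higher Z_eff) and falls down a group (larger shell), subject to the usual subshell exceptions.
Valence configurations: N⁺ [He]2s²2p², Mg⁺ [Ne]3s¹, Cl⁺ [Ne]3s²3p⁴.
The numbers (kJ/mol): N 2856, Mg 1451, Cl 2298.
Hence IE_2: Mg < Cl < N.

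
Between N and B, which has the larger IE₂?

Consider each +1 ion: N⁺ still has 4 valence electrons; B⁺ still has 2 valence electrons.
All are still removing valence electrons, so compare the +1 ions as you would atoms: IE_2 generally rises across a period (higher Z_eff) and falls down a group (larger shell), subject to the usual subshell exceptions.
Valence configurations: N⁺ [He]2s²2p², B⁺ [He]2s².
Approximate IE_2 values (kJ/mol): N 2856, B 2427.
So the second ionization energies run B < N.

N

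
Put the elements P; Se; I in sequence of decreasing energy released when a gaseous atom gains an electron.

Electron affinity generally becomes more exothermic across a period toward the halogens and less exothermic down a group.
A diagonal step moves right (one effect) and down (the opposite effect) at once.
Se > P: the two effects oppose for this pair; the across-period effect wins (195 vs 72 kJ/mol).
I > Se: period and group pull opposite ways; the across-period shift dominates (295 vs 195 kJ/mol).
Tabulated electron affinity (kJ/mol): P 72, Se 195, I 295.
So from highest to lowest: I > Se > P.

I, Se, P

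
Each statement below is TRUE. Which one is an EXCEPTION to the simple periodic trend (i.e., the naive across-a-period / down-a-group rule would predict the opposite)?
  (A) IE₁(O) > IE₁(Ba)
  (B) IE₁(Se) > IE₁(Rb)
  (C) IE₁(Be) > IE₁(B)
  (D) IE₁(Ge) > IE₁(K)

The general trend: first ionisation energy increases across a period and decreases down a group.
(A) O (period 2, group 16) vs Ba (period 6, group 2): the stated order agrees with the simple trend.
(B) Se (period 4, group 16) vs Rb (period 5, group 1): the stated order agrees with the simple trend.
(C) Be (period 2, group 2) vs B (period 2, group 13): the stated order contradicts the simple trend.
(D) Ge (period 4, group 14) vs K (period 4, group 1): the stated order agrees with the simple trend.
The exception is (C): removing B's lone 2p electron is easier than breaking Be's filled 2s².

(C)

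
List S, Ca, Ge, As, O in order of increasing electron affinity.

Ca < As < Ge < O < S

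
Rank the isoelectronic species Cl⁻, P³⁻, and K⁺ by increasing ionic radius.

K⁺ < Cl⁻ < P³⁻

All of these have 18 electrons, so size is governed by nuclear charge alone: the more protons, the stronger the pull on the same electron cloud, and the smaller the ion.
Nuclear charges: K⁺ (Z=19), Cl⁻ (Z=17), P³⁻ (Z=15).
Smallest to largest: K⁺ < Cl⁻ < P³⁻.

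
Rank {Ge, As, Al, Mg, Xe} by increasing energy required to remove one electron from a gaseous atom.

Mg is in period 3, group 2; Al is in period 3, group 13; Ge is in period 4, group 14; As is in period 4, group 15; Xe is in period 5, group 18.
Across a period the outer electron is held more tightly (higher IE₁); down a group it sits in a higher shell, more shielded, and comes off more easily.
These span different periods and groups, so the two trends combine.
Mg > Al: this pair runs against the simple trend — see the exception note.
Ge > Mg: period and group pull opposite ways; the across-period shift dominates (762 vs 738 kJ/mol).
As > Ge: both are in period 4; the period trend gives As the larger value.
Xe > As: period and group pull opposite ways; the across-period shift dominates (1170 vs 947 kJ/mol).
Note the exception: Mg has a higher first ionization energy than Al, contrary to the simple trend — Al's single 3p electron is easier to remove than one from Mg's filled 3s².
Approximate values (kJ/mol): Mg 738, Al 578, Ge 762, As 947, Xe 1170.
So from lowest to highest: Al < Mg < Ge < As < Xe.

Al, Mg, Ge, As, Xe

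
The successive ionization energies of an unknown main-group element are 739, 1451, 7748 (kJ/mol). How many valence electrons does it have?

Look for the largest jump between consecutive ionization energies: IE3/IE2 ≈ 5.3, far larger than any earlier ratio.
That jump marks the point where a core electron is being removed. So the atom has 2 valence electrons.

2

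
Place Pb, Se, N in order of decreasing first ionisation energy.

N > Se > Pb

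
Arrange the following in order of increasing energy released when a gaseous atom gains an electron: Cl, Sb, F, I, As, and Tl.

Tl < As < Sb < I < F < Cl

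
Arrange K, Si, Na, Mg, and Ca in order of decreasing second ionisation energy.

Na > K > Si > Mg > Ca

IE_2 is the cost of taking one more electron from the +1 cation: K⁺ is the bare [Ar] core; Si⁺ still has 3 valence electrons; Na⁺ is the bare [Ne] core; Mg⁺ still has 1 valence electron; Ca⁺ still has 1 valence electron.
Breaking into a closed-shell core is much more expensive than removing a leftover valence electron — K and Na have the largest IE_2 here.
Valence configurations: Si⁺ [Ne]3s²3p¹, Mg⁺ [Ne]3s¹, Ca⁺ [Ar]4s¹.
Approximate IE_2 values (kJ/mol): K 3052, Si 1577, Na 4562, Mg 1451, Ca 1145.
Putting it together, IE_2: Ca < Mg < Si < K < Na.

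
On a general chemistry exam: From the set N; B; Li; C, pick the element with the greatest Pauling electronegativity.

N

Li is in period 2, group 1; B is in period 2, group 13; C is in period 2, group 14; N is in period 2, group 15.
Smaller atoms with higher effective nuclear charge are more electronegative.
All lie in period 2, so electronegativity increases left to right.
The greatest Pauling electronegativity among these belongs to N.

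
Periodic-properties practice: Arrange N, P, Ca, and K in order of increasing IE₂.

Ca < P < N < K

Consider each +1 ion: N⁺ still has 4 valence electrons; P⁺ still has 4 valence electrons; Ca⁺ still has 1 valence electron; K⁺ is the bare [Ar] core.
Pulling an electron out of a noble-gas core costs far more than removing a remaining valence electron, so K sits at the high end of IE_2.
Valence configurations: N⁺ [He]2s²2p², P⁺ [Ne]3s²3p², Ca⁺ [Ar]4s¹.
Approximate IE_2 values (kJ/mol): N 2856, P 1907, Ca 1145, K 3052.
So the second ionization energies run Ca < P < N < K.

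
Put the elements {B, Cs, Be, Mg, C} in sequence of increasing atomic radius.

Be is in period 2, group 2; B is in period 2, group 13; C is in period 2, group 14; Mg is in period 3, group 2; Cs is in period 6, group 1.
Radius decreases left→right (rising Z_eff, same n) and increases top→bottom (higher n).
Neither a single period nor a single group — weigh both effects.
B > C: B lies to the left of C in period 2, so the across-period effect alone puts B larger.
Be > B: Be lies to the left of B in period 2, so the across-period effect alone puts Be larger.
Mg > Be: Mg sits below Be in group 2, so the down-group effect alone puts Mg larger.
Cs > Mg: relative to Mg, both the across-period and down-group shifts push Cs's atomic radius up.
Tabulated atomic radius (pm): Be 102, B 85, C 75, Mg 139, Cs 232.
So from smallest to largest: C < B < Be < Mg < Cs.

C, B, Be, Mg, Cs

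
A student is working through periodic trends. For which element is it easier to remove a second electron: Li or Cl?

Cl

IE_2 is the cost of taking one more electron from the +1 cation: Li⁺ is the bare [He] core; Cl⁺ still has 6 valence electrons.
Pulling an electron out of a noble-gas core costs far more than removing a remaining valence electron, so Li sits at the high end of IE_2.
Tabulated IE_2 (kJ/mol): Li 7298, Cl 2298.
Overall IE_2 order: Cl < Li.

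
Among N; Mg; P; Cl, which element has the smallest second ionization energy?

Mg

Consider each +1 ion: N⁺ still has 4 valence electrons; Mg⁺ still has 1 valence electron; P⁺ still has 4 valence electrons; Cl⁺ still has 6 valence electrons.
All are still removing valence electrons, so compare the +1 ions as you would atoms: IE_2 generally rises across a period (higher Z_eff) and falls down a group (larger shell), subject to the usual subshell exceptions.
Valence configurations: N⁺ [He]2s²2p², Mg⁺ [Ne]3s¹, P⁺ [Ne]3s²3p², Cl⁺ [Ne]3s²3p⁴.
Approximate IE_2 values (kJ/mol): N 2856, Mg 1451, P 1907, Cl 2298.
So the second ionization energies run Mg < P < Cl < N.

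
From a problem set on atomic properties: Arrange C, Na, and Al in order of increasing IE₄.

C < Na < Al

After 3 electrons have been removed, what remains? C³⁺ still has 1 valence electron; Na³⁺ is already 2 electrons into the core; Al³⁺ is the bare [Ne] core.
Pulling an electron out of a noble-gas core costs far more than removing a remaining valence electron, so Na and Al sit at the high end of IE_4.
Tabulated IE_4 (kJ/mol): C 6223, Na 9543, Al 11577.
So the fourth ionization energies run C < Na < Al.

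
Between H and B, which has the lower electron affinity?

H is in period 1, group 1; B is in period 2, group 13.
Electron affinity generally becomes more exothermic across a period toward the halogens and less exothermic down a group.
These span different periods and groups, so the two trends combine.
H > B: the two effects oppose for this pair; the down-group effect wins (73 vs 27 kJ/mol).
Approximate values (kJ/mol): H 73, B 27.
So B has the lower electron affinity (B < H).

B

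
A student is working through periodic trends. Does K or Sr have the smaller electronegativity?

K is in period 4, group 1; Sr is in period 5, group 2.
Electronegativity increases across a period and decreases down a group, tracking effective nuclear charge and atomic size.
Neither a single period nor a single group — weigh both effects.
Sr > K: period and group pull opposite ways; the across-period shift dominates (0.95 vs 0.82).
Tabulated electronegativity (Pauling): K 0.82, Sr 0.95.
So K has the smaller electronegativity (K < Sr).

K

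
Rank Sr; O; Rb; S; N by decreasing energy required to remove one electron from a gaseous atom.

N > O > S > Sr > Rb

IE₁ increases left→right with effective nuclear charge and decreases top→bottom as the valence shell moves farther out.
These span different periods and groups, so the two trends combine.
Sr > Rb: Sr lies to the right of Rb in period 5, so the across-period effect alone puts Sr higher.
S > Sr: relative to Sr, both the across-period and down-group shifts push S's first ionization energy up.
O > S: O sits above S in group 16, so the down-group effect alone puts O higher.
N > O: this pair runs against the simple trend — see the exception note.
Note the exception: N has a higher first ionization energy than O, contrary to the simple trend — pairing an electron in O's 2p⁴ costs repulsion energy, so O ionizes more easily than half-filled N (2p³).
For reference (kJ/mol): N 1402, O 1314, S 1000, Rb 403, Sr 550.
So from highest to lowest: N > O > S > Sr > Rb.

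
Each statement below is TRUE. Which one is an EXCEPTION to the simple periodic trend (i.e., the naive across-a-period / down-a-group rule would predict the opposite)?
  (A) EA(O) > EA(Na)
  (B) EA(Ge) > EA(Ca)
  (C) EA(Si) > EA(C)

The general trend: electron affinity increases across a period and decreases down a group.
(A) O (period 2, group 16) vs Na (period 3, group 1): the stated order agrees with the simple trend.
(B) Ge (period 4, group 14) vs Ca (period 4, group 2): the stated order agrees with the simple trend.
(C) Si (period 3, group 14) vs C (period 2, group 14): the stated order contradicts the simple trend.
The exception is (C): Si's larger, more diffuse 3p orbitals accept an added electron slightly more readily than C's compact 2p.

(C)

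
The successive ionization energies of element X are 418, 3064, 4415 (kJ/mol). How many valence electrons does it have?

Look for the largest jump between consecutive ionization energies: IE2/IE1 ≈ 7.3, far larger than any earlier ratio.
That jump marks the point where a core electron is being removed. So the atom has 1 valence electron.

1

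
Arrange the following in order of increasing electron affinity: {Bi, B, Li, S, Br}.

B < Li < Bi < S < Br

Electron affinity generally becomes more exothermic across a period toward the halogens and less exothermic down a group.
These span different periods and groups, so the two trends combine.
Li > B: this pair runs against the simple trend — see the exception note.
Bi > Li: the two effects oppose for this pair; the across-period effect wins (91 vs 60 kJ/mol).
S > Bi: relative to Bi, both the across-period and down-group shifts push S's electron affinity up.
Br > S: period and group pull opposite ways; the across-period shift dominates (325 vs 200 kJ/mol).
Note the exception: Li has a higher electron affinity than B, contrary to the simple trend — B's ns²np¹ configuration gives only a small electron affinity — the sparsely filled np subshell binds an added electron weakly.
For reference (kJ/mol): Li 60, B 27, S 200, Br 325, Bi 91.
So from lowest to highest: B < Li < Bi < S < Br.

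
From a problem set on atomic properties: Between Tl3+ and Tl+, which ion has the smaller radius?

Tl3+

Both ions have Z = 81 protons, but Tl3+ has lost more electrons, so its remaining electrons feel a larger effective nuclear charge per electron and are pulled in more tightly.
Higher positive charge → smaller ion, so Tl+ > Tl3+.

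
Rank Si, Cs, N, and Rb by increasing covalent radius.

N is in period 2, group 15; Si is in period 3, group 14; Rb is in period 5, group 1; Cs is in period 6, group 1.
Across a period the added protons contract the valence shell; down a group each new principal shell makes the atom larger.
Here both period and group differ, so the two effects have to be weighed against each other.
Si > N: both effects reinforce here, so Si is clearly the larger of the two.
Rb > Si: relative to Si, both the across-period and down-group shifts push Rb's atomic radius up.
Cs > Rb: Cs sits below Rb in group 1, so the down-group effect alone puts Cs larger.
Approximate values (pm): N 71, Si 116, Rb 210, Cs 232.
So from smallest to largest: N < Si < Rb < Cs.

N, Si, Rb, Cs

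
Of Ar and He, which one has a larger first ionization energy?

He

He is in period 1, group 18; Ar is in period 3, group 18.
Across a period the outer electron is held more tightly (higher IE₁); down a group it sits in a higher shell, more shielded, and comes off more easily.
All are in group 18, so first ionization energy increases up the group.
So He has the larger first ionization energy (He > Ar).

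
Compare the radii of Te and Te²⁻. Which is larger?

Te²⁻

Forming Te²⁻ adds 2 electrons to Te. More electron–electron repulsion in the same shell, with unchanged nuclear charge, lets the cloud expand.
An anion is larger than its parent atom: Te²⁻ > Te.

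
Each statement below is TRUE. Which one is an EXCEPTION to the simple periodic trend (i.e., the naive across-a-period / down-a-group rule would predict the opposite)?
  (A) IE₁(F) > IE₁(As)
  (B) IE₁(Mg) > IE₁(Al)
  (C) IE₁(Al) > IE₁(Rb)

(B)

The general trend: first ionisation energy increases across a period and decreases down a group.
(A) F (period 2, group 17) vs As (period 4, group 15): the stated order agrees with the simple trend.
(B) Mg (period 3, group 2) vs Al (period 3, group 13): the stated order contradicts the simple trend.
(C) Al (period 3, group 13) vs Rb (period 5, group 1): the stated order agrees with the simple trend.
The exception is (B): Al's single 3p electron is easier to remove than one from Mg's filled 3s².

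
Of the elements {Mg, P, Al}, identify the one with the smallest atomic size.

Mg is in period 3, group 2; Al is in period 3, group 13; P is in period 3, group 15.
Radius decreases left→right (rising Z_eff, same n) and increases top→bottom (higher n).
All lie in period 3, so atomic radius increases right to left.
The smallest atomic size among these belongs to P.

P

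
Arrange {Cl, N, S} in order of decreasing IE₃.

N, Cl, S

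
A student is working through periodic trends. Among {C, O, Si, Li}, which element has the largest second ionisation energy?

Li

After 1 electron has been removed, what remains? C⁺ still has 3 valence electrons; O⁺ still has 5 valence electrons; Si⁺ still has 3 valence electrons; Li⁺ is the bare [He] core.
Breaking into a closed-shell core is much more expensive than removing a leftover valence electron — Li has the largest IE_2 here.
Valence configurations: C⁺ [He]2s²2p¹, O⁺ [He]2s²2p³, Si⁺ [Ne]3s²3p¹.
Tabulated IE_2 (kJ/mol): C 2353, O 3388, Si 1577, Li 7298.
Overall IE_2 order: Si < C < O < Li.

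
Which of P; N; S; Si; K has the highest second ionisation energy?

K

The second ionization energy removes an electron from the +1 ion. For each element: P⁺ still has 4 valence electrons; N⁺ still has 4 valence electrons; S⁺ still has 5 valence electrons; Si⁺ still has 3 valence electrons; K⁺ is the bare [Ar] core.
Pulling an electron out of a noble-gas core costs far more than removing a remaining valence electron, so K sits at the high end of IE_2.
Valence configurations: P⁺ [Ne]3s²3p², N⁺ [He]2s²2p², S⁺ [Ne]3s²3p³, Si⁺ [Ne]3s²3p¹.
The numbers (kJ/mol): P 1907, N 2856, S 2252, Si 1577, K 3052.
Overall IE_2 order: Si < P < S < N < K.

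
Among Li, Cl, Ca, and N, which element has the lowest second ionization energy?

Consider each +1 ion: Li⁺ is the bare [He] core; Cl⁺ still has 6 valence electrons; Ca⁺ still has 1 valence electron; N⁺ still has 4 valence electrons.
Pulling an electron out of a noble-gas core costs far more than removing a remaining valence electron, so Li sits at the high end of IE_2.
Valence configurations: Cl⁺ [Ne]3s²3p⁴, Ca⁺ [Ar]4s¹, N⁺ [He]2s²2p².
Tabulated IE_2 (kJ/mol): Li 7298, Cl 2298, Ca 1145, N 2856.
Overall IE_2 order: Ca < Cl < N < Li.

Ca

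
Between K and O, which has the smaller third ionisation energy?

K

Consider each +2 ion: K²⁺ is already 1 electron into the core; O²⁺ still has 4 valence electrons.
Usually core removal costs more than valence removal, but here the competition is close: a tightly held n=2 valence electron can cost more to remove than an n=3 core electron, so the actual values have to decide it.
Approximate IE_3 values (kJ/mol): K 4420, O 5300.
Overall IE_3 order: K < O.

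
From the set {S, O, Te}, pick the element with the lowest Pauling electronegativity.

Te

Atoms toward the upper right of the periodic table pull bonding electrons most strongly.
All are in group 16, so electronegativity increases up the group.
The lowest Pauling electronegativity among these belongs to Te.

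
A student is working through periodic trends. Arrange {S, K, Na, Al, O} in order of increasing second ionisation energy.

Al, S, K, O, Na

After 1 electron has been removed, what remains? S⁺ still has 5 valence electrons; K⁺ is the bare [Ar] core; Na⁺ is the bare [Ne] core; Al⁺ still has 2 valence electrons; O⁺ still has 5 valence electrons.
Usually core removal costs more than valence removal, but here the competition is close: a tightly held n=2 valence electron can cost more to remove than an n=3 core electron, so the actual values have to decide it.
Valence configurations: S⁺ [Ne]3s²3p³, Al⁺ [Ne]3s², O⁺ [He]2s²2p³.
Approximate IE_2 values (kJ/mol): S 2252, K 3052, Na 4562, Al 1817, O 3388.
Overall IE_2 order: Al < S < K < O < Na.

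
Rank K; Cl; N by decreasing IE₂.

The second ionization energy removes an electron from the +1 ion. For each element: K⁺ is the bare [Ar] core; Cl⁺ still has 6 valence electrons; N⁺ still has 4 valence electrons.
Pulling an electron out of a noble-gas core costs far more than removing a remaining valence electron, so K sits at the high end of IE_2.
Valence configurations: Cl⁺ [Ne]3s²3p⁴, N⁺ [He]2s²2p².
The numbers (kJ/mol): K 3052, Cl 2298, N 2856.
Putting it together, IE_2: Cl < N < K.

K, N, Cl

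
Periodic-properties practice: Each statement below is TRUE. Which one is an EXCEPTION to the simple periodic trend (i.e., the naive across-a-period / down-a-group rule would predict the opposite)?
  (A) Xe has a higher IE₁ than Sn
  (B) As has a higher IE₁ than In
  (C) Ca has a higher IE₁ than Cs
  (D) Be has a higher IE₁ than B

(D)

The general trend: IE₁ increases across a period and decreases down a group.
(A) Xe (period 5, group 18) vs Sn (period 5, group 14): the stated order agrees with the simple trend.
(B) As (period 4, group 15) vs In (period 5, group 13): the stated order agrees with the simple trend.
(C) Ca (period 4, group 2) vs Cs (period 6, group 1): the stated order agrees with the simple trend.
(D) Be (period 2, group 2) vs B (period 2, group 13): the stated order contradicts the simple trend.
The exception is (D): removing B's lone 2p electron is easier than breaking Be's filled 2s².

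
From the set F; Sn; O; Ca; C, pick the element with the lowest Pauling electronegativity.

Ca

C is in period 2, group 14; O is in period 2, group 16; F is in period 2, group 17; Ca is in period 4, group 2; Sn is in period 5, group 14.
Atoms toward the upper right of the periodic table pull bonding electrons most strongly.
Neither a single period nor a single group — weigh both effects.
Sn > Ca: the two effects oppose for this pair; the across-period effect wins (1.96 vs 1.00).
C > Sn: they share group 14; the group trend gives C the larger value.
O > C: both are in period 2; the period trend gives O the larger value.
F > O: F lies to the right of O in period 2, so the across-period effect alone puts F higher.
Tabulated electronegativity (Pauling): C 2.55, O 3.44, F 3.98, Ca 1.00, Sn 1.96.
The lowest Pauling electronegativity among these belongs to Ca.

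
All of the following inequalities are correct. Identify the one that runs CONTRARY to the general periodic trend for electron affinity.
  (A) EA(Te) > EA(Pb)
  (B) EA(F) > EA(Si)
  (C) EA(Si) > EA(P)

The general trend: electron affinity increases across a period and decreases down a group.
(A) Te (period 5, group 16) vs Pb (period 6, group 14): the stated order agrees with the simple trend.
(B) F (period 2, group 17) vs Si (period 3, group 14): the stated order agrees with the simple trend.
(C) Si (period 3, group 14) vs P (period 3, group 15): the stated order contradicts the simple trend.
The exception is (C): adding an electron to P's half-filled 3p³ is unfavourable, so Si (3p²) has the more exothermic EA.

(C)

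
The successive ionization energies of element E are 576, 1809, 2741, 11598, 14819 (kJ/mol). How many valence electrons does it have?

3

Look for the largest jump between consecutive ionization energies: IE4/IE3 ≈ 4.2, far larger than any earlier ratio.
That jump marks the point where a core electron is being removed. So the atom has 3 valence electrons.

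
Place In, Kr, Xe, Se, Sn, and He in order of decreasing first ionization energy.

He > Kr > Xe > Se > Sn > In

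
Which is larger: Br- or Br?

Br-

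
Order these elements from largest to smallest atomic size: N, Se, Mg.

N is in period 2, group 15; Mg is in period 3, group 2; Se is in period 4, group 16.
Radius decreases left→right (rising Z_eff, same n) and increases top→bottom (higher n).
Neither a single period nor a single group — weigh both effects.
Se > N: period and group pull opposite ways; the down-group shift dominates (116 vs 71 pm).
Mg > Se: the two effects oppose for this pair; the across-period effect wins (139 vs 116 pm).
Approximate values (pm): N 71, Mg 139, Se 116.
So from largest to smallest: Mg > Se > N.

Mg, Se, N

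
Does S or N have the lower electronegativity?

Smaller atoms with higher effective nuclear charge are more electronegative.
These span different periods and groups, so the two trends combine.
N > S: the two effects oppose for this pair; the down-group effect wins (3.04 vs 2.58).
Tabulated electronegativity (Pauling): N 3.04, S 2.58.
So S has the lower electronegativity (S < N).

S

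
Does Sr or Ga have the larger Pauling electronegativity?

EN rises left→right (higher Z_eff, smaller atoms) and falls top→bottom (larger, more shielded atoms).
These span different periods and groups, so the two trends combine.
Ga > Sr: relative to Sr, both the across-period and down-group shifts push Ga's electronegativity up.
For reference (Pauling): Ga 1.81, Sr 0.95.
So Ga has the larger Pauling electronegativity (Ga > Sr).

Ga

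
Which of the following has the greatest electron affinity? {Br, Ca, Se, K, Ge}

Br

K is in period 4, group 1; Ca is in period 4, group 2; Ge is in period 4, group 14; Se is in period 4, group 16; Br is in period 4, group 17.
Adding an electron releases more energy for atoms nearer the top right (short of the noble gases).
All lie in period 4; the across-period trend (electron affinity increases left to right) applies, with the exception below.
Note the exception: K has a higher electron affinity than Ca, contrary to the simple trend — adding an electron to Ca (ns²) has to open a new, higher-energy np subshell, which is unfavourable.
Approximate values (kJ/mol): K 48, Ca 2, Ge 119, Se 195, Br 325.
The greatest electron affinity among these belongs to Br.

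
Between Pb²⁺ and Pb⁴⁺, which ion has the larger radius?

Pb²⁺

Both ions have Z = 82 protons, but Pb⁴⁺ has lost more electrons, so its remaining electrons feel a larger effective nuclear charge per electron and are pulled in more tightly.
Higher positive charge → smaller ion, so Pb²⁺ > Pb⁴⁺.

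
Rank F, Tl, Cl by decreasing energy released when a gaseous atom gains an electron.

Cl > F > Tl

EA tends to increase across a period and decrease down a group, though the pattern is less regular than for IE or radius.
These span different periods and groups, so the two trends combine.
F > Tl: both effects reinforce here, so F is clearly the higher of the two.
Cl > F: this pair runs against the simple trend — see the exception note.
Note the exception: Cl has a higher electron affinity than F, contrary to the simple trend — F's small 2p subshell makes the incoming electron feel strong e⁻–e⁻ repulsion, so Cl actually releases more energy on gaining an electron.
Tabulated electron affinity (kJ/mol): F 328, Cl 349, Tl 19.
So from highest to lowest: Cl > F > Tl.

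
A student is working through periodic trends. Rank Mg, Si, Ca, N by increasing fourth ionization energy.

Consider each +3 ion: Mg³⁺ is already 1 electron into the core; Si³⁺ still has 1 valence electron; Ca³⁺ is already 1 electron into the core; N³⁺ still has 2 valence electrons.
Usually core removal costs more than valence removal, but here the competition is close: a tightly held n=2 valence electron can cost more to remove than an n=3 core electron, so the actual values have to decide it.
Valence configurations: Si³⁺ [Ne]3s¹, N³⁺ [He]2s².
The numbers (kJ/mol): Mg 10543, Si 4356, Ca 6491, N 7475.
Putting it together, IE_4: Si < Ca < N < Mg.

Si < Ca < N < Mg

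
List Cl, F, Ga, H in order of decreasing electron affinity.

Cl > F > H > Ga

H is in period 1, group 1; F is in period 2, group 17; Cl is in period 3, group 17; Ga is in period 4, group 13.
Electron affinity generally becomes more exothermic across a period toward the halogens and less exothermic down a group.
These span different periods and groups, so the two trends combine.
H > Ga: period and group pull opposite ways; the down-group shift dominates (73 vs 29 kJ/mol).
F > H: the two effects oppose for this pair; the across-period effect wins (328 vs 73 kJ/mol).
Cl > F: this pair runs against the simple trend — see the exception note.
Note the exception: Cl has a higher electron affinity than F, contrary to the simple trend — F's small 2p subshell makes the incoming electron feel strong e⁻–e⁻ repulsion, so Cl actually releases more energy on gaining an electron.
Approximate values (kJ/mol): H 73, F 328, Cl 349, Ga 29.
So from highest to lowest: Cl > F > H > Ga.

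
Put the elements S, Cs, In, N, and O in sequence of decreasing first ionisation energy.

N is in period 2, group 15; O is in period 2, group 16; S is in period 3, group 16; In is in period 5, group 13; Cs is in period 6, group 1.
IE₁ increases left→right with effective nuclear charge and decreases top→bottom as the valence shell moves farther out.
These span different periods and groups, so the two trends combine.
In > Cs: relative to Cs, both the across-period and down-group shifts push In's first ionization energy up.
S > In: relative to In, both the across-period and down-group shifts push S's first ionization energy up.
O > S: O sits above S in group 16, so the down-group effect alone puts O higher.
N > O: this pair runs against the simple trend — see the exception note.
Note the exception: N has a higher first ionization energy than O, contrary to the simple trend — pairing an electron in O's 2p⁴ costs repulsion energy, so O ionizes more easily than half-filled N (2p³).
For reference (kJ/mol): N 1402, O 1314, S 1000, In 558, Cs 376.
So from highest to lowest: N > O > S > In > Cs.

N, O, S, In, Cs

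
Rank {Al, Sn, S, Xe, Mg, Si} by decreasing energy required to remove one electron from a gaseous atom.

Xe, S, Si, Mg, Sn, Al

Across a period the outer electron is held more tightly (higher IE₁); down a group it sits in a higher shell, more shielded, and comes off more easily.
These span different periods and groups, so the two trends combine.
Sn > Al: the two effects oppose for this pair; the across-period effect wins (709 vs 578 kJ/mol).
Mg > Sn: the two effects oppose for this pair; the down-group effect wins (738 vs 709 kJ/mol).
Si > Mg: both are in period 3; the period trend gives Si the larger value.
S > Si: S lies to the right of Si in period 3, so the across-period effect alone puts S higher.
Xe > S: the two effects oppose for this pair; the across-period effect wins (1170 vs 1000 kJ/mol).
Note the exception: Mg has a higher first ionization energy than Al, contrary to the simple trend — Al's single 3p electron is easier to remove than one from Mg's filled 3s².
For reference (kJ/mol): Mg 738, Al 578, Si 786, S 1000, Sn 709, Xe 1170.
So from highest to lowest: Xe > S > Si > Mg > Sn > Al.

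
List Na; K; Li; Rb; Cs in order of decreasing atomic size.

Cs, Rb, K, Na, Li

Li is in period 2, group 1; Na is in period 3, group 1; K is in period 4, group 1; Rb is in period 5, group 1; Cs is in period 6, group 1.
Moving right in a period, electrons are added to the same shell under a stronger nuclear pull, so atoms get smaller; moving down, a new shell is opened and atoms get larger.
All are in group 1, so atomic radius increases down the group.
So from largest to smallest: Cs > Rb > K > Na > Li.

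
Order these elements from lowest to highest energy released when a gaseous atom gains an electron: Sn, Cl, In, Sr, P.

Sr, In, P, Sn, Cl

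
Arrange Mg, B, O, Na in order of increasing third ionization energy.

After 2 electrons have been removed, what remains? Mg²⁺ is the bare [Ne] core; B²⁺ still has 1 valence electron; O²⁺ still has 4 valence electrons; Na²⁺ is already 1 electron into the core.
Pulling an electron out of a noble-gas core costs far more than removing a remaining valence electron, so Na and Mg sit at the high end of IE_3.
Valence configurations: B²⁺ [He]2s¹, O²⁺ [He]2s²2p².
The numbers (kJ/mol): Mg 7733, B 3660, O 5300, Na 6910.
Putting it together, IE_3: B < O < Na < Mg.

B < O < Na < Mg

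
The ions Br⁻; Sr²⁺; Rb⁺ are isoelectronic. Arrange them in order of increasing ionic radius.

Sr²⁺, Rb⁺, Br⁻

All of these have 36 electrons, so size is governed by nuclear charge alone: the more protons, the stronger the pull on the same electron cloud, and the smaller the ion.
Nuclear charges: Sr²⁺ (Z=38), Rb⁺ (Z=37), Br⁻ (Z=35).
Smallest to largest: Sr²⁺ < Rb⁺ < Br⁻.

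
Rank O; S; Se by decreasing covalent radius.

Se > S > O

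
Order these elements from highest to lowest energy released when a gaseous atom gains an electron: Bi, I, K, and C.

C is in period 2, group 14; K is in period 4, group 1; I is in period 5, group 17; Bi is in period 6, group 15.
Electron affinity generally becomes more exothermic across a period toward the halogens and less exothermic down a group.
Neither a single period nor a single group — weigh both effects.
Bi > K: the two effects oppose for this pair; the across-period effect wins (91 vs 48 kJ/mol).
C > Bi: period and group pull opposite ways; the down-group shift dominates (122 vs 91 kJ/mol).
I > C: the two effects oppose for this pair; the across-period effect wins (295 vs 122 kJ/mol).
Approximate values (kJ/mol): C 122, K 48, I 295, Bi 91.
So from highest to lowest: I > C > Bi > K.

I > C > Bi > K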